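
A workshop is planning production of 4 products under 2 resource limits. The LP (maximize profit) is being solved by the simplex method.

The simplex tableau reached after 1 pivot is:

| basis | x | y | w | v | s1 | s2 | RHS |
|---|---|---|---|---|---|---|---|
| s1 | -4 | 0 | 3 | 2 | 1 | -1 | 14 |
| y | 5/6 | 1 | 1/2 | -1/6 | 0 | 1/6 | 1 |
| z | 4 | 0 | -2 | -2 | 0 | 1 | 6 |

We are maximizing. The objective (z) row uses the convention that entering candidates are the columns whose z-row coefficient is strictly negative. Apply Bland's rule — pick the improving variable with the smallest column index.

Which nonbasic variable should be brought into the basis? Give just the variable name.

Objective-row coefficients: x: 4, y: 0, w: -2, v: -2, s1: 0, s2: 1.
Improving columns: w, v. Bland's rule picks the smallest column index → w.

w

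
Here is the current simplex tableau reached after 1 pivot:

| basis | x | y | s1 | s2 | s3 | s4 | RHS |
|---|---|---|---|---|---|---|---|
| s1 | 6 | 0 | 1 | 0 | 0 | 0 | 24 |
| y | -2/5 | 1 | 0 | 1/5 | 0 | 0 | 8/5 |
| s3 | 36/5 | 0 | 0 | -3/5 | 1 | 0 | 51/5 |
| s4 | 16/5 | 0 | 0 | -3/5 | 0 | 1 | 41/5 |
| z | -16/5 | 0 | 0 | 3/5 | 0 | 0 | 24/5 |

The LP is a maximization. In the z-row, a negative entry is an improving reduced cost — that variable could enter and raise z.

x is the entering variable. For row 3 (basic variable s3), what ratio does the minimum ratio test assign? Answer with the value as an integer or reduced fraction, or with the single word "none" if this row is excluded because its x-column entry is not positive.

17/12

Ratio = RHS / (x entry) = (51/5) / (36/5) = 17/12.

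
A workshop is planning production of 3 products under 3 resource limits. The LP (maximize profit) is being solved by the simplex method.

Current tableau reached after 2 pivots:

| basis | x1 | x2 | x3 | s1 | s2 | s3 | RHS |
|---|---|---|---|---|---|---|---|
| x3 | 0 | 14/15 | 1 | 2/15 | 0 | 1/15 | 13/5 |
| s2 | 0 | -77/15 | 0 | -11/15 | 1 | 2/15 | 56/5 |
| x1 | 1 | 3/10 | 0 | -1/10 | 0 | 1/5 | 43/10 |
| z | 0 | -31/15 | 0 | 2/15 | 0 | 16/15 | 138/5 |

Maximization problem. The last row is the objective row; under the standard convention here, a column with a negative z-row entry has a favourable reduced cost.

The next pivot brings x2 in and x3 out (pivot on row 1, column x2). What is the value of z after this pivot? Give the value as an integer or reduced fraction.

467/14

Minimum ratio for x2: (13/5)/(14/15) = 39/14.
z changes by −(z-row coeff of x2)·ratio = −(-31/15)·(39/14) = 403/70.
New z = 138/5 + (403/70) = 467/14.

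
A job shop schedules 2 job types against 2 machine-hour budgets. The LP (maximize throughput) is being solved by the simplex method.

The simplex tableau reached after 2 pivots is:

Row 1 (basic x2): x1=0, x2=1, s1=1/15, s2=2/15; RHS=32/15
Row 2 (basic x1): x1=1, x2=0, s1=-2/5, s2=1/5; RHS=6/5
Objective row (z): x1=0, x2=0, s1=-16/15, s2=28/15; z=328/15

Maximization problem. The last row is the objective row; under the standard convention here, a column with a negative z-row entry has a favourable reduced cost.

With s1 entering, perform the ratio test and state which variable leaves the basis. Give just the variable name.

x2

Ratios: row 1 (x2): (32/15)/(1/15) = 32; row 2 (x1): entry -2/5 ≤ 0, skip.
Minimum ratio 32 is in the x2 row, so x2 leaves.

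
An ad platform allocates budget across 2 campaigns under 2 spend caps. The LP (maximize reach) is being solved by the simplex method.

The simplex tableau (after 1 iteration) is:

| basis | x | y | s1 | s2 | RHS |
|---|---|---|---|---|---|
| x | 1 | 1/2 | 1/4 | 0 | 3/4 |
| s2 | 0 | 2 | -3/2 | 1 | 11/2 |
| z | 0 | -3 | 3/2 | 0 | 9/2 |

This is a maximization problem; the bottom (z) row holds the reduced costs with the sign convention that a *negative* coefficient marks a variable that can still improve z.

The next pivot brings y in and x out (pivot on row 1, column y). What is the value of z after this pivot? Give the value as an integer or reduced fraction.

9

Minimum ratio for y: (3/4)/(1/2) = 3/2.
z changes by −(z-row coeff of y)·ratio = −(-3)·(3/2) = 9/2.
New z = 9/2 + (9/2) = 9.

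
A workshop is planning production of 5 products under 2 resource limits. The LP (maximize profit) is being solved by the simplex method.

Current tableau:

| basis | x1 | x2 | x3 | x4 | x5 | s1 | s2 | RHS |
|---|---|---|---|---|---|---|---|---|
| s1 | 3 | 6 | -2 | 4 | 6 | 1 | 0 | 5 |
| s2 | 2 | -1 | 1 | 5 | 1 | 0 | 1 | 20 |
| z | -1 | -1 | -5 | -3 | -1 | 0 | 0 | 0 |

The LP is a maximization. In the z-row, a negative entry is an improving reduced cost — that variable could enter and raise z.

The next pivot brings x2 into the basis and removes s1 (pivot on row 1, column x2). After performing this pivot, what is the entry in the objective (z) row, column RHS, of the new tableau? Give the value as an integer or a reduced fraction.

Pivot element is row 1, column x2: 6.
Normalize row 1: new (row 1, RHS) = 5/6 = 5/6.
z-row ← z-row − (-1)·(new row 1): 0 − (-1)·(5/6) = 5/6.

5/6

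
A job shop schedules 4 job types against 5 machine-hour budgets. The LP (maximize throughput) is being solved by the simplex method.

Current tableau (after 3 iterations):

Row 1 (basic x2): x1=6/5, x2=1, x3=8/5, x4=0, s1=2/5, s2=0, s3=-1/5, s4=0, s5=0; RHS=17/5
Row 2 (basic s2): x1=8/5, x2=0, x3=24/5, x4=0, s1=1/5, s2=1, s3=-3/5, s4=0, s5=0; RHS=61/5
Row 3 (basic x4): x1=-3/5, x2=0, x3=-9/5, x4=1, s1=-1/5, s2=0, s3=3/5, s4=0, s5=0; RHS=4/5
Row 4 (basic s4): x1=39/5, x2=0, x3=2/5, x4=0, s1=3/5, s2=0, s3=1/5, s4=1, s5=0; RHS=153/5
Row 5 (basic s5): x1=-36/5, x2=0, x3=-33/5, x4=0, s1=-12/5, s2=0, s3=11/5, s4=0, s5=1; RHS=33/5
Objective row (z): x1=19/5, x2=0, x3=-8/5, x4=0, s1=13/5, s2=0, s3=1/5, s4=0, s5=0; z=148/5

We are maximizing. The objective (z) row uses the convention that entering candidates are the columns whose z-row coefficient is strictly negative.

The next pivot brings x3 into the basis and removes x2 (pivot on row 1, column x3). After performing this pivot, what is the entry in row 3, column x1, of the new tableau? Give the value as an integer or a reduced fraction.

3/4

Pivot element is row 1, column x3: 8/5.
Normalize row 1: new (row 1, x1) = (6/5)/(8/5) = 3/4.
row 3 ← row 3 − (-9/5)·(new row 1): -3/5 − (-9/5)·(3/4) = 3/4.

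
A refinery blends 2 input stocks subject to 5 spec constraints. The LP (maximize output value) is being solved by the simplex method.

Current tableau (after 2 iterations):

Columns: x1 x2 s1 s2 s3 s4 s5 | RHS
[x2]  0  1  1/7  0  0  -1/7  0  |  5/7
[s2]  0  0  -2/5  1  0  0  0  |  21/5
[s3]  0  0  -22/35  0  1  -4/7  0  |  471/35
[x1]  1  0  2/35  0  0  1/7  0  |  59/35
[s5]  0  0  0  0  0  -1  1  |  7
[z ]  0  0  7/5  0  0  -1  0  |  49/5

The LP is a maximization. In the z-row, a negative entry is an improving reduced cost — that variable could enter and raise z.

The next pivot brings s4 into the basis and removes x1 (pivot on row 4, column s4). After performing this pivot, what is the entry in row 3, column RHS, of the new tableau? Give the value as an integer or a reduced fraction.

101/5

Pivot element is row 4, column s4: 1/7.
Normalize row 4: new (row 4, RHS) = (59/35)/(1/7) = 59/5.
row 3 ← row 3 − (-4/7)·(new row 4): 471/35 − (-4/7)·(59/5) = 101/5.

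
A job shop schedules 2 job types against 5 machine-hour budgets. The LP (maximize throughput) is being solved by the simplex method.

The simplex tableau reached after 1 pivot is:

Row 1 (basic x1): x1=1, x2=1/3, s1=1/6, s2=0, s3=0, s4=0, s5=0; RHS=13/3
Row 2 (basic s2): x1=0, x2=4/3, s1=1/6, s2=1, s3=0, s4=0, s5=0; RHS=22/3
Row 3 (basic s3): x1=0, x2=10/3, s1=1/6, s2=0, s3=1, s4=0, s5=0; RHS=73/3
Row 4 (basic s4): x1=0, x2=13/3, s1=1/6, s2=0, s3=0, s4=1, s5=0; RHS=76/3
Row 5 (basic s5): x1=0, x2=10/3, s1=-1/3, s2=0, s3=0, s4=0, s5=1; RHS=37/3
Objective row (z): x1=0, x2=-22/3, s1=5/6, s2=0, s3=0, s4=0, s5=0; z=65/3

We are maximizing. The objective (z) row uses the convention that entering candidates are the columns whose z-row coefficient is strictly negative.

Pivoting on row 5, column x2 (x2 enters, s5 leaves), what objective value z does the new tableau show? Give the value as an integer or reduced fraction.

Minimum ratio for x2: (37/3)/(10/3) = 37/10.
z changes by −(z-row coeff of x2)·ratio = −(-22/3)·(37/10) = 407/15.
New z = 65/3 + (407/15) = 244/5.

244/5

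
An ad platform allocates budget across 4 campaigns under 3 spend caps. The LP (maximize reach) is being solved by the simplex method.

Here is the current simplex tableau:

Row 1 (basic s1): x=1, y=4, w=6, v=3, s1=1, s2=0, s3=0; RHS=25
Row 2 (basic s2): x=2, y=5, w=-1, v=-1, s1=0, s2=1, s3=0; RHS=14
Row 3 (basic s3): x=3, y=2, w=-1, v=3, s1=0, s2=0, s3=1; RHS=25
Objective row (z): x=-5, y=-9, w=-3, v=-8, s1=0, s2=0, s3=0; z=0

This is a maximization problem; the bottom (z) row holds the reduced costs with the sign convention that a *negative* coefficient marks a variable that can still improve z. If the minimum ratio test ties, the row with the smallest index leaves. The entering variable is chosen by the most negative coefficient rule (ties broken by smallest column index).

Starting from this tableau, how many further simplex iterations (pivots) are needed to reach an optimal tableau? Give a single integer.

3

pivot: y in, s2 out → z = 126/5
pivot: v in, s1 out → z = 1155/19
pivot: x in, s3 out → z = 889/13
No improving column remains; optimal.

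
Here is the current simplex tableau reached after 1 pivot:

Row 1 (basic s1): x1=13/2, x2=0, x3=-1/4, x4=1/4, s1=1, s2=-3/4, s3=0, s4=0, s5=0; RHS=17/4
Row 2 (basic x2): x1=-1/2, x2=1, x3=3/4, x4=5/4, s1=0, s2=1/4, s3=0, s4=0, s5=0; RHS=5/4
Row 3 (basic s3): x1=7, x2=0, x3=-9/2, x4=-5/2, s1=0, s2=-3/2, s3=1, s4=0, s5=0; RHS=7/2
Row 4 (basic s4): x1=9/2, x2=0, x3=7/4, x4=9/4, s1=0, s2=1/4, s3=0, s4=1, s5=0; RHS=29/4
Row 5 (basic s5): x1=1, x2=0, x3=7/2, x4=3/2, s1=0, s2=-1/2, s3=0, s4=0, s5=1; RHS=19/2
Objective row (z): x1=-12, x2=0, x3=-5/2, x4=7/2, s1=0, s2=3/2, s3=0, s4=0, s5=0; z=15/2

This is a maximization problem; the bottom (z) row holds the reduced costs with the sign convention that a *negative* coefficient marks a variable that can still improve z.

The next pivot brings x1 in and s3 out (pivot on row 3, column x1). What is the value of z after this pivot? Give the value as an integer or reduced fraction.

27/2

Minimum ratio for x1: (7/2)/7 = 1/2.
z changes by −(z-row coeff of x1)·ratio = −(-12)·(1/2) = 6.
New z = 15/2 + 6 = 27/2.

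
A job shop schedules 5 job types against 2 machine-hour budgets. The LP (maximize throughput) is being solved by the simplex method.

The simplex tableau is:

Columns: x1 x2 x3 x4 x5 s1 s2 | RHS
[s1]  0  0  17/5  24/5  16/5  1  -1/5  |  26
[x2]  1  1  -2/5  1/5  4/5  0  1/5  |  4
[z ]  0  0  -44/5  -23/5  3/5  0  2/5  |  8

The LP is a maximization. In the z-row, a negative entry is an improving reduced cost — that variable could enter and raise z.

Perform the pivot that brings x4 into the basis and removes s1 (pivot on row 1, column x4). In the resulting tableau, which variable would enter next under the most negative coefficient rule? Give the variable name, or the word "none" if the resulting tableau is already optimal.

Pivot element 24/5. New z-row = old z-row − (-23/5)·(row 1/(24/5)).
Updated z-row coefficients: x1: 0, x2: 0, x3: -133/24, x4: 0, x5: 11/3, s1: 23/24, s2: 5/24.
The most negative is -133/24 in column x3, so x3 would enter next.

x3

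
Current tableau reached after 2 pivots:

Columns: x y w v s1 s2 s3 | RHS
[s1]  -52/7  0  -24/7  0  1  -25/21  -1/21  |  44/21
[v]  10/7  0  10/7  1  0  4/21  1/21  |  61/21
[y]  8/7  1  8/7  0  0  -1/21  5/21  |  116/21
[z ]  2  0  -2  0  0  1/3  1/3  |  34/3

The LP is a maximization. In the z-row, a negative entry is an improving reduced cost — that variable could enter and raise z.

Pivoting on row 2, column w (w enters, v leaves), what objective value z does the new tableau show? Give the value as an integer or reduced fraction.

Minimum ratio for w: (61/21)/(10/7) = 61/30.
z changes by −(z-row coeff of w)·ratio = −(-2)·(61/30) = 61/15.
New z = 34/3 + (61/15) = 77/5.

77/5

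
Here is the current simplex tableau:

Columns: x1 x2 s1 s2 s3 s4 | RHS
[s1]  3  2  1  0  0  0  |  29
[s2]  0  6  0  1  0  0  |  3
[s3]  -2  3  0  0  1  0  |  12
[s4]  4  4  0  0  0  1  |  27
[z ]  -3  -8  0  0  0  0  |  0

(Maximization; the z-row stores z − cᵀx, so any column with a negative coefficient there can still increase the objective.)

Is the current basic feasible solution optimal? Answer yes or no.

Column x1 has objective-row coefficient -3, which is negative; an improving pivot exists, so not yet optimal.

no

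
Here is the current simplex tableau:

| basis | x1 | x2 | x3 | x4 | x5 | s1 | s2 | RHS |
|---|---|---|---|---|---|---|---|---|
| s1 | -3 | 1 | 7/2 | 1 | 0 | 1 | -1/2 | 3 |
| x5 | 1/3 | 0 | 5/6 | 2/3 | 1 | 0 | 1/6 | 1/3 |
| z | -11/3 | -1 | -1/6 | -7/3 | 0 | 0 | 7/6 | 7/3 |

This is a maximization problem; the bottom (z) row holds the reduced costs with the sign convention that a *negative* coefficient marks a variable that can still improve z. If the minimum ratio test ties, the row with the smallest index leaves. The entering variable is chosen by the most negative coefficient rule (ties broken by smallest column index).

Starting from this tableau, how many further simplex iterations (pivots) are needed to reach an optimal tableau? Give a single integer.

pivot: x1 in, x5 out → z = 6
pivot: x2 in, s1 out → z = 12
No improving column remains; optimal.

2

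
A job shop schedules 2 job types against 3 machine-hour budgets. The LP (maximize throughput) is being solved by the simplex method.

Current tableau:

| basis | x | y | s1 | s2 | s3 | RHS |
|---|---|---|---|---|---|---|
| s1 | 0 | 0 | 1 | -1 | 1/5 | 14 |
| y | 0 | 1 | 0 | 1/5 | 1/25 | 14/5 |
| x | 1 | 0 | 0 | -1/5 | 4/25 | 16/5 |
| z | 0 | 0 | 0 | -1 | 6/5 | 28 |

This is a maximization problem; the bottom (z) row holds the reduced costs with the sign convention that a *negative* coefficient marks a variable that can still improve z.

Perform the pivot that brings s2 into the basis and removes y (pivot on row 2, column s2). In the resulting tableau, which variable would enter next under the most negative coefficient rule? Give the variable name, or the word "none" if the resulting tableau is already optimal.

Pivot element 1/5. New z-row = old z-row − (-1)·(row 2/(1/5)).
Updated z-row coefficients: x: 0, y: 5, s1: 0, s2: 0, s3: 7/5.
No coefficient is strictly negative; the tableau after this pivot is optimal.

none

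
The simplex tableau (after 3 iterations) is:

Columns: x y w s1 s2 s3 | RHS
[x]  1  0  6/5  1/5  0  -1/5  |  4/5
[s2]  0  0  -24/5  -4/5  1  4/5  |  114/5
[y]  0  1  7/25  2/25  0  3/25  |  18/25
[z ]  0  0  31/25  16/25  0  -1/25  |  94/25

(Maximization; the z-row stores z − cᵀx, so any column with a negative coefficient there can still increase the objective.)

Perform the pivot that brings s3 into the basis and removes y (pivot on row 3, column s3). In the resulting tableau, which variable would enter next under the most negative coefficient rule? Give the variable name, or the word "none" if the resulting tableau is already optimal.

none

Pivot element 3/25. New z-row = old z-row − (-1/25)·(row 3/(3/25)).
Updated z-row coefficients: x: 0, y: 1/3, w: 4/3, s1: 2/3, s2: 0, s3: 0.
No coefficient is strictly negative; the tableau after this pivot is optimal.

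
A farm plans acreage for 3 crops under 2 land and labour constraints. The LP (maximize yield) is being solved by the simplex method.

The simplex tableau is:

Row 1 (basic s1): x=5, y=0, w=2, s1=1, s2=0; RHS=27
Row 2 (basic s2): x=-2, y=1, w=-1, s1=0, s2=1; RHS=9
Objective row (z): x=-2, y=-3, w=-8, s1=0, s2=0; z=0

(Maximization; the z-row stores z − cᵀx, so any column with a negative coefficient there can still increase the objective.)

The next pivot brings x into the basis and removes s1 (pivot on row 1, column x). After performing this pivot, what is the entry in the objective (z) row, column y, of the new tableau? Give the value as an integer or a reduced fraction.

Pivot element is row 1, column x: 5.
Normalize row 1: new (row 1, y) = 0/5 = 0.
z-row ← z-row − (-2)·(new row 1): -3 − (-2)·0 = -3.

-3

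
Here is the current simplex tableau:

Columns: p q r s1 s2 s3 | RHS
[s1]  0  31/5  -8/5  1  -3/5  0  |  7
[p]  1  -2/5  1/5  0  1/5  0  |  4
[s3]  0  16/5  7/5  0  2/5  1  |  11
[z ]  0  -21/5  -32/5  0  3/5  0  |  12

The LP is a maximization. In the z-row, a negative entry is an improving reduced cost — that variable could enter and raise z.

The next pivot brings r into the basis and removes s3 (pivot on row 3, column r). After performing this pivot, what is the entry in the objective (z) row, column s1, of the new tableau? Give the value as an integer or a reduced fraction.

Pivot element is row 3, column r: 7/5.
Normalize row 3: new (row 3, s1) = 0/(7/5) = 0.
z-row ← z-row − (-32/5)·(new row 3): 0 − (-32/5)·0 = 0.

0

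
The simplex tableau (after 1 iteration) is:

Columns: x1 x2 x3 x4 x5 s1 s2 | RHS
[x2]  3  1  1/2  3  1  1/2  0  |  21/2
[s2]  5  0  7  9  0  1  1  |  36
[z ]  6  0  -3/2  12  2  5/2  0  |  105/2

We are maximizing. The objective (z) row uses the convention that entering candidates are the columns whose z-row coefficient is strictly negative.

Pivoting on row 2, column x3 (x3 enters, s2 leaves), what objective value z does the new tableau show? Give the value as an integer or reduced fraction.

Minimum ratio for x3: 36/7 = 36/7.
z changes by −(z-row coeff of x3)·ratio = −(-3/2)·(36/7) = 54/7.
New z = 105/2 + (54/7) = 843/14.

843/14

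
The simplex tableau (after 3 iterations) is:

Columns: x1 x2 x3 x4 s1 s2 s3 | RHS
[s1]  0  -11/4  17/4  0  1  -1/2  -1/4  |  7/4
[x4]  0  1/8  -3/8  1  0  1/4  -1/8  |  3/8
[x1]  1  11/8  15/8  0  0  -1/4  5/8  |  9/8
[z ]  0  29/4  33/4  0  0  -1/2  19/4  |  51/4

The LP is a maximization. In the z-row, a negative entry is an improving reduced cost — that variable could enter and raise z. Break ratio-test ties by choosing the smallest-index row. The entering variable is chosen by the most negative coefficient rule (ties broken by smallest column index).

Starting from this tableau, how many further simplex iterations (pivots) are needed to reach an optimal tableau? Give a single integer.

pivot: s2 in, x4 out → z = 27/2
No improving column remains; optimal.

1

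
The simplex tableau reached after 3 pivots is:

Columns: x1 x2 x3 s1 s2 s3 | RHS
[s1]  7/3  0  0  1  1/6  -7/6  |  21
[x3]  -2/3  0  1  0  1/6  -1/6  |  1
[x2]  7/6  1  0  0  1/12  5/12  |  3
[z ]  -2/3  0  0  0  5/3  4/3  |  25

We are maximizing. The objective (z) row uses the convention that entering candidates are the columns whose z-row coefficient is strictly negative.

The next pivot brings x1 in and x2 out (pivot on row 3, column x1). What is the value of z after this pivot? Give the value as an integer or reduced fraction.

187/7

Minimum ratio for x1: 3/(7/6) = 18/7.
z changes by −(z-row coeff of x1)·ratio = −(-2/3)·(18/7) = 12/7.
New z = 25 + (12/7) = 187/7.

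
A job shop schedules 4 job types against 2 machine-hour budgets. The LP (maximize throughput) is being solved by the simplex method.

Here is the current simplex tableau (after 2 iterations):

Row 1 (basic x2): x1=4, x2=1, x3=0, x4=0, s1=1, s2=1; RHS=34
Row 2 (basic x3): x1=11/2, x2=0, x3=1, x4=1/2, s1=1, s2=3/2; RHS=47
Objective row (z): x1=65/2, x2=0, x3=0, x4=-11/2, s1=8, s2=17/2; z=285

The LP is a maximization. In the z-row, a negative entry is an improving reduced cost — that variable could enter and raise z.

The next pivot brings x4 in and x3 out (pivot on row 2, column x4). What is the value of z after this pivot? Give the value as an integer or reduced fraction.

Minimum ratio for x4: 47/(1/2) = 94.
z changes by −(z-row coeff of x4)·ratio = −(-11/2)·94 = 517.
New z = 285 + 517 = 802.

802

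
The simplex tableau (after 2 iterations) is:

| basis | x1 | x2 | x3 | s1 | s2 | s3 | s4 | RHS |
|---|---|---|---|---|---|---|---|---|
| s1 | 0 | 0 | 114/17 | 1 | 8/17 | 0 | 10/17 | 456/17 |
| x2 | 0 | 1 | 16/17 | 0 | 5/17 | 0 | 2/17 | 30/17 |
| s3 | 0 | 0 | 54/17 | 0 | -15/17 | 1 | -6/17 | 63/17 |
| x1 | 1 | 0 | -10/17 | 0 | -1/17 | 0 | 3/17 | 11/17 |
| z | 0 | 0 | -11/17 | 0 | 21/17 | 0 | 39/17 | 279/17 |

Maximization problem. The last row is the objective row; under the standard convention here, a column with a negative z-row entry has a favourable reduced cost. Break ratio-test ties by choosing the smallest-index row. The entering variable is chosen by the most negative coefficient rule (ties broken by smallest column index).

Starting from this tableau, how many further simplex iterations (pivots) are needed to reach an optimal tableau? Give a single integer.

1

pivot: x3 in, s3 out → z = 103/6
No improving column remains; optimal.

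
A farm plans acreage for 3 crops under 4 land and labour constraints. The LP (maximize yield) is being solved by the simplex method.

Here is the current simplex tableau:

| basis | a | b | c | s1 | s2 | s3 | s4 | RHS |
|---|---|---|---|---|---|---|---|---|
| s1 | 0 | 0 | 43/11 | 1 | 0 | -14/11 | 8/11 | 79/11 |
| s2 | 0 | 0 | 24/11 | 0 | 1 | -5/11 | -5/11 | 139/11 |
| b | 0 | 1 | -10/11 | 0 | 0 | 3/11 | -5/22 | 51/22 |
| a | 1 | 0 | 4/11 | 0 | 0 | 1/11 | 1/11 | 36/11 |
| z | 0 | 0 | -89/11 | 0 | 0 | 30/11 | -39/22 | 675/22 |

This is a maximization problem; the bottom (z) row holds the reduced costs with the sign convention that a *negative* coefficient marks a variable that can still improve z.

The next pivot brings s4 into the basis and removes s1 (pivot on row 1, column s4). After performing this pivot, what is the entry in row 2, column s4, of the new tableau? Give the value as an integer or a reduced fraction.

0

Pivot element is row 1, column s4: 8/11.
Normalize row 1: new (row 1, s4) = (8/11)/(8/11) = 1.
row 2 ← row 2 − (-5/11)·(new row 1): -5/11 − (-5/11)·1 = 0.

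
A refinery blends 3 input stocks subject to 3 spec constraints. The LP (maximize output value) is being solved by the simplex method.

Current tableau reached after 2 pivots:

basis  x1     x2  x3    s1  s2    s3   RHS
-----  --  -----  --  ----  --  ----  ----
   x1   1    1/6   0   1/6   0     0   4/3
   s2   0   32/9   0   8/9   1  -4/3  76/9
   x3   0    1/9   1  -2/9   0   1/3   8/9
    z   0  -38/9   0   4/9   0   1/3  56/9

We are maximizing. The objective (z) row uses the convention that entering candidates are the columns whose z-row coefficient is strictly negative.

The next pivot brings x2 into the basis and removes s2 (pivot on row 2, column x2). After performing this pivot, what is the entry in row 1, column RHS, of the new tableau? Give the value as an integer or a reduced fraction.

Pivot element is row 2, column x2: 32/9.
Normalize row 2: new (row 2, RHS) = (76/9)/(32/9) = 19/8.
row 1 ← row 1 − (1/6)·(new row 2): 4/3 − (1/6)·(19/8) = 15/16.

15/16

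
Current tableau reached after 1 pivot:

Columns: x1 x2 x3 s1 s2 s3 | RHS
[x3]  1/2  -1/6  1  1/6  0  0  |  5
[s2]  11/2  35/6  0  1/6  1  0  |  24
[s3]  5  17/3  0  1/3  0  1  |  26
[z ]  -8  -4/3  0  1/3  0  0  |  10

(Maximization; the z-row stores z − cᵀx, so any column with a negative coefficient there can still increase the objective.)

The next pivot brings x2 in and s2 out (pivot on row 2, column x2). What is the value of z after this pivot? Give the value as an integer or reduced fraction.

542/35

Minimum ratio for x2: 24/(35/6) = 144/35.
z changes by −(z-row coeff of x2)·ratio = −(-4/3)·(144/35) = 192/35.
New z = 10 + (192/35) = 542/35.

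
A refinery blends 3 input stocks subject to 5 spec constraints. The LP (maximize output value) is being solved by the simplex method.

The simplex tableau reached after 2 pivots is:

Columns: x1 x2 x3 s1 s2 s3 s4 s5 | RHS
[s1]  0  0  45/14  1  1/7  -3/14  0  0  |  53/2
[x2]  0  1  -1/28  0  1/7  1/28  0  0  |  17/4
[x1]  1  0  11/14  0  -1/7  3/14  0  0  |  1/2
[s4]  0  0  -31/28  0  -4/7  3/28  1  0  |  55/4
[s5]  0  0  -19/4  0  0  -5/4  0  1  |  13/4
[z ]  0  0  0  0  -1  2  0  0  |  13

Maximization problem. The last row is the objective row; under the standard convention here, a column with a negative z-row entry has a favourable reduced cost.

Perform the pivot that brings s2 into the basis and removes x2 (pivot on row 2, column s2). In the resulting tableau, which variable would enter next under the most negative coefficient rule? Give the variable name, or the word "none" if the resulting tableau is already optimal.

Pivot element 1/7. New z-row = old z-row − (-1)·(row 2/(1/7)).
Updated z-row coefficients: x1: 0, x2: 7, x3: -1/4, s1: 0, s2: 0, s3: 9/4, s4: 0, s5: 0.
The most negative is -1/4 in column x3, so x3 would enter next.

x3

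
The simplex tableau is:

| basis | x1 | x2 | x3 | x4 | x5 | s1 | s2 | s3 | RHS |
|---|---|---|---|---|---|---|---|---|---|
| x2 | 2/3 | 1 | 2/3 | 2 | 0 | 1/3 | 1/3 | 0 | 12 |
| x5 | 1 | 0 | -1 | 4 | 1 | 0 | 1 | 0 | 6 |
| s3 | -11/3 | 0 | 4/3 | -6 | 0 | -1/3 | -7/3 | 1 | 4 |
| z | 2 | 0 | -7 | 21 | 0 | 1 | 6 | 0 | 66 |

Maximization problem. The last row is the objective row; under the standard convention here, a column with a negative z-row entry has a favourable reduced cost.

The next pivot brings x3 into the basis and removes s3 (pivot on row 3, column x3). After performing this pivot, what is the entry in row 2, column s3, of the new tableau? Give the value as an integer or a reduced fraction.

3/4

Pivot element is row 3, column x3: 4/3.
Normalize row 3: new (row 3, s3) = 1/(4/3) = 3/4.
row 2 ← row 2 − (-1)·(new row 3): 0 − (-1)·(3/4) = 3/4.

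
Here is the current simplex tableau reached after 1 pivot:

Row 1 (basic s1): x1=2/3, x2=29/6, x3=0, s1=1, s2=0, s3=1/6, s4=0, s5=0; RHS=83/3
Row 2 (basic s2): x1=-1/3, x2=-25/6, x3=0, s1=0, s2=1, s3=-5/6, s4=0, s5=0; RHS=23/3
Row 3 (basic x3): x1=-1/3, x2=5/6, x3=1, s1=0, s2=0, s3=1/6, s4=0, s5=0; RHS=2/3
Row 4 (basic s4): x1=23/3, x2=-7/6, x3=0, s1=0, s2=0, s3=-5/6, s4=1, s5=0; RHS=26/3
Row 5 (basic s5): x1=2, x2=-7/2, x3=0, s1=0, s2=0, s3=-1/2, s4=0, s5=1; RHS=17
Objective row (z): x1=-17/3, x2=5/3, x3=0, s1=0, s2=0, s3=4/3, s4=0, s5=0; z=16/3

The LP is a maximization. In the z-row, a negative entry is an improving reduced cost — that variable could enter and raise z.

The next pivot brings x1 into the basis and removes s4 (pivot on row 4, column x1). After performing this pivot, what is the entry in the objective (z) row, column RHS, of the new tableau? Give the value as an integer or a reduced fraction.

270/23

Pivot element is row 4, column x1: 23/3.
Normalize row 4: new (row 4, RHS) = (26/3)/(23/3) = 26/23.
z-row ← z-row − (-17/3)·(new row 4): 16/3 − (-17/3)·(26/23) = 270/23.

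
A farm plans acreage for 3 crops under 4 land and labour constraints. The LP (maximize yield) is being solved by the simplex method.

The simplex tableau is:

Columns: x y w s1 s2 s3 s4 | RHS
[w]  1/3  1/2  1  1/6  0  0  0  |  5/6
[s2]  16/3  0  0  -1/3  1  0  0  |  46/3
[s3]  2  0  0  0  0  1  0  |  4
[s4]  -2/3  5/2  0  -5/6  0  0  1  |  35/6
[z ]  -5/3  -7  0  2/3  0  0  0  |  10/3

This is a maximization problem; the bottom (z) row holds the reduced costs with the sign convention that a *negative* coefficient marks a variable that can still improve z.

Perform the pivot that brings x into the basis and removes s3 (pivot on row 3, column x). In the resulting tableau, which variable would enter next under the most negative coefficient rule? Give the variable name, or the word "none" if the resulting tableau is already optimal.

y

Pivot element 2. New z-row = old z-row − (-5/3)·(row 3/2).
Updated z-row coefficients: x: 0, y: -7, w: 0, s1: 2/3, s2: 0, s3: 5/6, s4: 0.
The most negative is -7 in column y, so y would enter next.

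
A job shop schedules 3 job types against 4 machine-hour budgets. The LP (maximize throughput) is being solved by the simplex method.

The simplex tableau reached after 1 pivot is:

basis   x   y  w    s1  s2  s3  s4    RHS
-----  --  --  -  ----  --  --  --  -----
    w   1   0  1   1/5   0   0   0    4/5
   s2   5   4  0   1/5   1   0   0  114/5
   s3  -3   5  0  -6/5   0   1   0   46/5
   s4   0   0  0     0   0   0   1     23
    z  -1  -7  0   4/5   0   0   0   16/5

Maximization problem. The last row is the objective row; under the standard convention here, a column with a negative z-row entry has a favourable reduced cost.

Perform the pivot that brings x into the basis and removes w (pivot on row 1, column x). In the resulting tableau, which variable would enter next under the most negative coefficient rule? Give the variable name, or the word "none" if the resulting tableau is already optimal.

Pivot element 1. New z-row = old z-row − (-1)·(row 1/1).
Updated z-row coefficients: x: 0, y: -7, w: 1, s1: 1, s2: 0, s3: 0, s4: 0.
The most negative is -7 in column y, so y would enter next.

y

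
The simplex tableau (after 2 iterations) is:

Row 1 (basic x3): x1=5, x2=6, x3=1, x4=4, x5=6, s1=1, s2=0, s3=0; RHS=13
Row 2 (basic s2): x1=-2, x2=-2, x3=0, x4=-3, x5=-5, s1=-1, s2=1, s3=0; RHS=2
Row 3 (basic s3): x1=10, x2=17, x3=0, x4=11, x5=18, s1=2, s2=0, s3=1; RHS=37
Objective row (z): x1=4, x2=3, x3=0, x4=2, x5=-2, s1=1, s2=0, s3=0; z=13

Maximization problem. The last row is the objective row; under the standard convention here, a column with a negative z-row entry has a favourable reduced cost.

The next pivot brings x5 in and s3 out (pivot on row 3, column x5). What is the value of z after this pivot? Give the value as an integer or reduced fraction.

154/9

Minimum ratio for x5: 37/18 = 37/18.
z changes by −(z-row coeff of x5)·ratio = −(-2)·(37/18) = 37/9.
New z = 13 + (37/9) = 154/9.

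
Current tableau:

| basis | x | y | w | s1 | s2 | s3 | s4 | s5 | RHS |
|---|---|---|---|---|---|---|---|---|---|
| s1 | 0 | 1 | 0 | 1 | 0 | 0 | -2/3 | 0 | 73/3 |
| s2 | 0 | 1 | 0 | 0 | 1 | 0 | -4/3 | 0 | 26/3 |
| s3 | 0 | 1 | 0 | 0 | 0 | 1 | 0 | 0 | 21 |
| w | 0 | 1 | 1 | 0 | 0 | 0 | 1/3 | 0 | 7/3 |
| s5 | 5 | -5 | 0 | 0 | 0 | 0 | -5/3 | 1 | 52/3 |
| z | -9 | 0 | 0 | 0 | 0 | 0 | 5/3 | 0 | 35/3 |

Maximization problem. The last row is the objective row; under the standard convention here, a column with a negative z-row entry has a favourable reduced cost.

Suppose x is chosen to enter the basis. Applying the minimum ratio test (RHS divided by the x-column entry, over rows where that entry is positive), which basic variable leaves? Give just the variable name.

s5

Ratios: row 1 (s1): entry 0 ≤ 0, skip; row 2 (s2): entry 0 ≤ 0, skip; row 3 (s3): entry 0 ≤ 0, skip; row 4 (w): entry 0 ≤ 0, skip; row 5 (s5): (52/3)/5 = 52/15.
Minimum ratio 52/15 is in the s5 row, so s5 leaves.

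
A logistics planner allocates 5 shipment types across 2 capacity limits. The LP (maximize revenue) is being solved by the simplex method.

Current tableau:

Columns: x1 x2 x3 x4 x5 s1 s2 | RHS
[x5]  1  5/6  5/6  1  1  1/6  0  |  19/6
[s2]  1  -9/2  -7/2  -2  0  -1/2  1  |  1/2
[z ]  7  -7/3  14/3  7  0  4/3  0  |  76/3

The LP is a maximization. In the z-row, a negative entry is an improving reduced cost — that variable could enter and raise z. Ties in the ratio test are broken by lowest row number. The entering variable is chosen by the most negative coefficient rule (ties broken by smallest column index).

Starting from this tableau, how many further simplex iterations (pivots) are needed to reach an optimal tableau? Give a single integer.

pivot: x2 in, x5 out → z = 171/5
No improving column remains; optimal.

1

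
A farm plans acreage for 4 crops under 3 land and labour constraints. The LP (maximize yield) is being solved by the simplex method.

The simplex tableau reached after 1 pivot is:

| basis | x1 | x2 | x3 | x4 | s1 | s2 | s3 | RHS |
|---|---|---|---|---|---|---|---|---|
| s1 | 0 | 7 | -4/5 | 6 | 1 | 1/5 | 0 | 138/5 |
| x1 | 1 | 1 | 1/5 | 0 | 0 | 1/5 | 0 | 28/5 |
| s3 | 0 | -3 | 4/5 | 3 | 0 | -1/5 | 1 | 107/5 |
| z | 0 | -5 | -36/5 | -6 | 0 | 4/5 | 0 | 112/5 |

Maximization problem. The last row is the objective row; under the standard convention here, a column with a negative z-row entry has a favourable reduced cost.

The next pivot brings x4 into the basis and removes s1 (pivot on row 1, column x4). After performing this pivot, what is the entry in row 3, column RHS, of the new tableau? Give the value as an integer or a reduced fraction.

38/5

Pivot element is row 1, column x4: 6.
Normalize row 1: new (row 1, RHS) = (138/5)/6 = 23/5.
row 3 ← row 3 − 3·(new row 1): 107/5 − 3·(23/5) = 38/5.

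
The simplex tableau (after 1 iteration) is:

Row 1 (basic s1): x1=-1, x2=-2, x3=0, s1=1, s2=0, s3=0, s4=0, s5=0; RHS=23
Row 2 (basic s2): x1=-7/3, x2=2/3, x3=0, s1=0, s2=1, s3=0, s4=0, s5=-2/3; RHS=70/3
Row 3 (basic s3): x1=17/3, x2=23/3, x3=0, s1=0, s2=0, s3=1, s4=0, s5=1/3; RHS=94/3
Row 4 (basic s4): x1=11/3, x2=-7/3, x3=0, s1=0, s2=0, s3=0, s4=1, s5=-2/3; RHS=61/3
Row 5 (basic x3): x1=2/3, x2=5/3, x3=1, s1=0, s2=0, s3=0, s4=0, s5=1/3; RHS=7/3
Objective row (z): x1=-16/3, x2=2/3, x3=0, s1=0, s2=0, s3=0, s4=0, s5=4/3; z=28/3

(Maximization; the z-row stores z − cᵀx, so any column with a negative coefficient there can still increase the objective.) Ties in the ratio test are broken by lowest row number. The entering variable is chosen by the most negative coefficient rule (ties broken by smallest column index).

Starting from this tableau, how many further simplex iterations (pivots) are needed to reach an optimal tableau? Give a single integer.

1

pivot: x1 in, x3 out → z = 28
No improving column remains; optimal.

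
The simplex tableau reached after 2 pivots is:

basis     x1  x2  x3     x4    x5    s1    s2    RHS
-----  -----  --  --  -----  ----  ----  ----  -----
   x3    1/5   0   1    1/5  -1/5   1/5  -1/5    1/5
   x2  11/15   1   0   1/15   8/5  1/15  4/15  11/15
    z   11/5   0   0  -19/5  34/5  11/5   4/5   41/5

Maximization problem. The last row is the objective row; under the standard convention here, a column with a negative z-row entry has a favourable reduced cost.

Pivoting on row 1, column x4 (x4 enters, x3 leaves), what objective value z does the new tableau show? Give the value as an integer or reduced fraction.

12

Minimum ratio for x4: (1/5)/(1/5) = 1.
z changes by −(z-row coeff of x4)·ratio = −(-19/5)·1 = 19/5.
New z = 41/5 + (19/5) = 12.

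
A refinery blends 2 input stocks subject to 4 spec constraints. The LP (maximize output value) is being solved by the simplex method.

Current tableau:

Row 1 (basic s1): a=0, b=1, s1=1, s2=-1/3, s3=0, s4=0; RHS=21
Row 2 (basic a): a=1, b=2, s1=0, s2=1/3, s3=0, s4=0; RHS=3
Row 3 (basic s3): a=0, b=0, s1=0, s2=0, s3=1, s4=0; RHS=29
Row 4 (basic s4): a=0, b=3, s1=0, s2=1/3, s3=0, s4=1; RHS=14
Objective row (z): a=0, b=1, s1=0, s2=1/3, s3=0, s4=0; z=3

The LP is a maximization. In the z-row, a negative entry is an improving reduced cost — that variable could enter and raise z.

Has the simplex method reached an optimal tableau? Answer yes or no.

yes

No objective-row coefficient is strictly negative, so no entering variable exists; the tableau is optimal.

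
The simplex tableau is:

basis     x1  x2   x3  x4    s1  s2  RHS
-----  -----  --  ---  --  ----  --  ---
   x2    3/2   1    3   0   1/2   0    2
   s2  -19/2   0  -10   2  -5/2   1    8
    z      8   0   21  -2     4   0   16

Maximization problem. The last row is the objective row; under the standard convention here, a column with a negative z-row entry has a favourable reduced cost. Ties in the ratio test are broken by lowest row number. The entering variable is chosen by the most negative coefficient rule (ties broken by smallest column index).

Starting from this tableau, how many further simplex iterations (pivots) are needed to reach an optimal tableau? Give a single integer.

pivot: x4 in, s2 out → z = 24
pivot: x1 in, x2 out → z = 26
No improving column remains; optimal.

2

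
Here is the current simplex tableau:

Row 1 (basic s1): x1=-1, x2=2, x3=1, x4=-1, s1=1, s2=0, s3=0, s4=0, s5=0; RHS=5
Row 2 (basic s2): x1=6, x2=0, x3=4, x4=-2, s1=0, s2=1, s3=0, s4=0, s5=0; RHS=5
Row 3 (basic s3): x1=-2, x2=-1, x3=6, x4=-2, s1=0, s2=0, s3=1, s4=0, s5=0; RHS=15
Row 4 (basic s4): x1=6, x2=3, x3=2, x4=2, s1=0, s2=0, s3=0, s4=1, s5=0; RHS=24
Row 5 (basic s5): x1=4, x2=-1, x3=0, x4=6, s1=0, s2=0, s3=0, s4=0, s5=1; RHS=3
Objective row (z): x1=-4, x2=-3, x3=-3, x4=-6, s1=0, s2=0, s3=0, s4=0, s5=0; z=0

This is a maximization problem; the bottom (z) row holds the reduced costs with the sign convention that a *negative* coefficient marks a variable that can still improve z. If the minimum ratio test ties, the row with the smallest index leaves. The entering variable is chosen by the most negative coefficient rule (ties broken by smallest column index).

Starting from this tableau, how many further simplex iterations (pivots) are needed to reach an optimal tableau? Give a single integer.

3

pivot: x4 in, s5 out → z = 3
pivot: x2 in, s1 out → z = 15
pivot: x3 in, s2 out → z = 753/46
No improving column remains; optimal.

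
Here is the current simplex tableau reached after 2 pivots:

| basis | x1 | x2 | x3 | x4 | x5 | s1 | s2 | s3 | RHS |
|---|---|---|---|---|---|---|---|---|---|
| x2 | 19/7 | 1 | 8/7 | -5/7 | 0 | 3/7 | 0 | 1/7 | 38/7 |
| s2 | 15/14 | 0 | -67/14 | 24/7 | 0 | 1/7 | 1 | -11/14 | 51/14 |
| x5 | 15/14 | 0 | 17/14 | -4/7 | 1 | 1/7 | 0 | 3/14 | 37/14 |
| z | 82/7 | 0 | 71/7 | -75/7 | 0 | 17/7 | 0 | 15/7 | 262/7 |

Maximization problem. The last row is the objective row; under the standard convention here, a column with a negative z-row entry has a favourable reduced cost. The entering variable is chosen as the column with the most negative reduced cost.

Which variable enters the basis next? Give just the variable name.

x4

Objective-row coefficients: x1: 82/7, x2: 0, x3: 71/7, x4: -75/7, x5: 0, s1: 17/7, s2: 0, s3: 15/7.
The most negative is -75/7 in column x4, so x4 enters.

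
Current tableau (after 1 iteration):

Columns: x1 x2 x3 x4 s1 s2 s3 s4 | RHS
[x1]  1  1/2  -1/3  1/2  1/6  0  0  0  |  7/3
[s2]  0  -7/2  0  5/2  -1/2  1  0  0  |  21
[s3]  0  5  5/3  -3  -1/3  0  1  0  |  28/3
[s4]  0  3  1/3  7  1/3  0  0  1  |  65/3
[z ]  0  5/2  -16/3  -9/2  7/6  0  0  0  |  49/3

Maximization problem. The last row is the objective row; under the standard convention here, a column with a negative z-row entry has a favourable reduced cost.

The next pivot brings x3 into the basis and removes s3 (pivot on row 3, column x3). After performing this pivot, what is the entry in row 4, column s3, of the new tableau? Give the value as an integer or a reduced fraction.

-1/5

Pivot element is row 3, column x3: 5/3.
Normalize row 3: new (row 3, s3) = 1/(5/3) = 3/5.
row 4 ← row 4 − (1/3)·(new row 3): 0 − (1/3)·(3/5) = -1/5.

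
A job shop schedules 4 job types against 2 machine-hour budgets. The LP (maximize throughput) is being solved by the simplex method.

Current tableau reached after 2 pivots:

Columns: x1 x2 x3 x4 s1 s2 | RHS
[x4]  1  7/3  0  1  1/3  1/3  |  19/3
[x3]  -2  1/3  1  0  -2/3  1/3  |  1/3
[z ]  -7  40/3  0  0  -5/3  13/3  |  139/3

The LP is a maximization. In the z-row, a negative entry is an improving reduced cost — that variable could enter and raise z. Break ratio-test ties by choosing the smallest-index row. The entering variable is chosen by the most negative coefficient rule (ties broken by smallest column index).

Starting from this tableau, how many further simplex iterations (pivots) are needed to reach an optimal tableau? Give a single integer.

1

pivot: x1 in, x4 out → z = 272/3
No improving column remains; optimal.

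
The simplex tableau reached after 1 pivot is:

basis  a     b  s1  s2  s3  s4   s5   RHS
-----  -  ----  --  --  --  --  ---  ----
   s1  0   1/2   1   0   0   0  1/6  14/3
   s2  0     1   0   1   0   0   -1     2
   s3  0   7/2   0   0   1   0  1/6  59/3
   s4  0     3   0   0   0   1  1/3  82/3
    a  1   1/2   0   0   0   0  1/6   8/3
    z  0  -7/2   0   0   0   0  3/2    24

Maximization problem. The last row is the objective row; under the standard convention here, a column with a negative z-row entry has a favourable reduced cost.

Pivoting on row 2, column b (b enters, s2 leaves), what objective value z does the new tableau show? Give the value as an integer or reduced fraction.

Minimum ratio for b: 2/1 = 2.
z changes by −(z-row coeff of b)·ratio = −(-7/2)·2 = 7.
New z = 24 + 7 = 31.

31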